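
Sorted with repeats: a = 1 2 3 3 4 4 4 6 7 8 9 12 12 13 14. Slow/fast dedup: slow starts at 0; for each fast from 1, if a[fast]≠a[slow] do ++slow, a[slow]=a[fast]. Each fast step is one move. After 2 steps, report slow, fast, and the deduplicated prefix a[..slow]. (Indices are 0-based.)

(s=0,f=1) a[fast]=2≠a[slow]=1 write a[1]=2 → slow++,fast++
(s=1,f=2) a[fast]=3≠a[slow]=2 write a[2]=3 → slow++,fast++

slow=2, fast=3, prefix=[1, 2, 3]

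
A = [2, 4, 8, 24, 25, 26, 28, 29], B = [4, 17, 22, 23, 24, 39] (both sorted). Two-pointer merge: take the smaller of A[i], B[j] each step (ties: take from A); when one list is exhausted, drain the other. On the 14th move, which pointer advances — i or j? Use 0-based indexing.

[i=0,j=0] A[i]=2<=B[j]=4 take 2 → i++
[i=1,j=0] A[i]=4<=B[j]=4 take 4 → i++
[i=2,j=0] A[i]=8>B[j]=4 take 4 → j++
[i=2,j=1] A[i]=8<=B[j]=17 take 8 → i++
[i=3,j=1] A[i]=24>B[j]=17 take 17 → j++
[i=3,j=2] A[i]=24>B[j]=22 take 22 → j++
[i=3,j=3] A[i]=24>B[j]=23 take 23 → j++
[i=3,j=4] A[i]=24<=B[j]=24 take 24 → i++
[i=4,j=4] A[i]=25>B[j]=24 take 24 → j++
[i=4,j=5] A[i]=25<=B[j]=39 take 25 → i++
[i=5,j=5] A[i]=26<=B[j]=39 take 26 → i++
[i=6,j=5] A[i]=28<=B[j]=39 take 28 → i++
[i=7,j=5] A[i]=29<=B[j]=39 take 29 → i++
[i=8,j=5] A done, take B[j]=39 → j++

j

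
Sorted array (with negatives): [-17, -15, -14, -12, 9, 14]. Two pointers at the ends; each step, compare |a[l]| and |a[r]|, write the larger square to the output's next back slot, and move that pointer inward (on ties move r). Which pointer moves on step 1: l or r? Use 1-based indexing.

l

l=1 r=6: |-17|>|14| out[6]=289, l++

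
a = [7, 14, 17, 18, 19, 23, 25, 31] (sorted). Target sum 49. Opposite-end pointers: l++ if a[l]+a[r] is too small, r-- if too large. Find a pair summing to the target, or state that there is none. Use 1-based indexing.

(18, 31)

[1,8] 7+31=38 <49 → l++
[2,8] 14+31=45 <49 → l++
[3,8] 17+31=48 <49 → l++
[4,8] 18+31=49 → found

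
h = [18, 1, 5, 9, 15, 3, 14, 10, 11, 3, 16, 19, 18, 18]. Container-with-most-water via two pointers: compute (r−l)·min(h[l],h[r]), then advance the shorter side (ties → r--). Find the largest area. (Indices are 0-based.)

l=0 r=13: min(18,18)*13=234 best=234 *, r--
l=0 r=12: min(18,18)*12=216 best=234, r--
l=0 r=11: min(18,19)*11=198 best=234, l++
l=1 r=11: min(1,19)*10=10 best=234, l++
l=2 r=11: min(5,19)*9=45 best=234, l++
l=3 r=11: min(9,19)*8=72 best=234, l++
l=4 r=11: min(15,19)*7=105 best=234, l++
l=5 r=11: min(3,19)*6=18 best=234, l++
l=6 r=11: min(14,19)*5=70 best=234, l++
l=7 r=11: min(10,19)*4=40 best=234, l++
l=8 r=11: min(11,19)*3=33 best=234, l++
l=9 r=11: min(3,19)*2=6 best=234, l++
l=10 r=11: min(16,19)*1=16 best=234, l++

max area = 234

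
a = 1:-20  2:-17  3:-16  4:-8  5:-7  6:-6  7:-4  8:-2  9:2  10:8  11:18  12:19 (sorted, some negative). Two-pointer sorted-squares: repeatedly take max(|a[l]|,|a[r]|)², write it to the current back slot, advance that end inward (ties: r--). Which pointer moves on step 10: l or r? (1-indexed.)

l

[1,12] |-20|>|19| out[12]=400 → l++
[2,12] |-17|<=|19| out[11]=361 → r--
[2,11] |-17|<=|18| out[10]=324 → r--
[2,10] |-17|>|8| out[9]=289 → l++
[3,10] |-16|>|8| out[8]=256 → l++
[4,10] |-8|<=|8| out[7]=64 → r--
[4,9] |-8|>|2| out[6]=64 → l++
[5,9] |-7|>|2| out[5]=49 → l++
[6,9] |-6|>|2| out[4]=36 → l++
[7,9] |-4|>|2| out[3]=16 → l++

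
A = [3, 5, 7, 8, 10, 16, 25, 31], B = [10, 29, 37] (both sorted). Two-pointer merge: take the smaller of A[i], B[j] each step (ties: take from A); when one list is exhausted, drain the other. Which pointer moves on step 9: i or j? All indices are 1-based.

[i=1,j=1] A[i]=3<=B[j]=10 take 3 → i++
[i=2,j=1] A[i]=5<=B[j]=10 take 5 → i++
[i=3,j=1] A[i]=7<=B[j]=10 take 7 → i++
[i=4,j=1] A[i]=8<=B[j]=10 take 8 → i++
[i=5,j=1] A[i]=10<=B[j]=10 take 10 → i++
[i=6,j=1] A[i]=16>B[j]=10 take 10 → j++
[i=6,j=2] A[i]=16<=B[j]=29 take 16 → i++
[i=7,j=2] A[i]=25<=B[j]=29 take 25 → i++
[i=8,j=2] A[i]=31>B[j]=29 take 29 → j++

j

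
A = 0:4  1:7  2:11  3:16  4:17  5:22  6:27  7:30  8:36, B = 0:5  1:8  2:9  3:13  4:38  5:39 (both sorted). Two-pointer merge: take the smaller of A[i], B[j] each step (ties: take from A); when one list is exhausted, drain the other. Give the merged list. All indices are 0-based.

[i=0,j=0] A[i]=4<=B[j]=5 take 4 → i++
[i=1,j=0] A[i]=7>B[j]=5 take 5 → j++
[i=1,j=1] A[i]=7<=B[j]=8 take 7 → i++
[i=2,j=1] A[i]=11>B[j]=8 take 8 → j++
[i=2,j=2] A[i]=11>B[j]=9 take 9 → j++
[i=2,j=3] A[i]=11<=B[j]=13 take 11 → i++
[i=3,j=3] A[i]=16>B[j]=13 take 13 → j++
[i=3,j=4] A[i]=16<=B[j]=38 take 16 → i++
[i=4,j=4] A[i]=17<=B[j]=38 take 17 → i++
[i=5,j=4] A[i]=22<=B[j]=38 take 22 → i++
[i=6,j=4] A[i]=27<=B[j]=38 take 27 → i++
[i=7,j=4] A[i]=30<=B[j]=38 take 30 → i++
[i=8,j=4] A[i]=36<=B[j]=38 take 36 → i++
[i=9,j=4] A done, take B[j]=38 → j++
[i=9,j=5] A done, take B[j]=39 → j++

[4, 5, 7, 8, 9, 11, 13, 16, 17, 22, 27, 30, 36, 38, 39]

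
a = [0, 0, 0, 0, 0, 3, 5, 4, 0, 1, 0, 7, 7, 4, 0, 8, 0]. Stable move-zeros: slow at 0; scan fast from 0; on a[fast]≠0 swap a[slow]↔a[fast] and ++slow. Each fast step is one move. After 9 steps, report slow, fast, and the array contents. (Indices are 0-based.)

slow=3, fast=9, a=[3, 5, 4, 0, 0, 0, 0, 0, 0, 1, 0, 7, 7, 4, 0, 8, 0]

slow=0 fast=0: a[fast]=0, fast++
slow=0 fast=1: a[fast]=0, fast++
slow=0 fast=2: a[fast]=0, fast++
slow=0 fast=3: a[fast]=0, fast++
slow=0 fast=4: a[fast]=0, fast++
slow=0 fast=5: a[fast]=3≠0 swap→a[0]=3, slow++,fast++
slow=1 fast=6: a[fast]=5≠0 swap→a[1]=5, slow++,fast++
slow=2 fast=7: a[fast]=4≠0 swap→a[2]=4, slow++,fast++
slow=3 fast=8: a[fast]=0, fast++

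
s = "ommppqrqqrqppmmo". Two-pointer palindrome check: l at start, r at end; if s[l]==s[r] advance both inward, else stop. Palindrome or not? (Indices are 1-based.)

palindrome

[1,16] 'o'=='o' → l++,r--
[2,15] 'm'=='m' → l++,r--
[3,14] 'm'=='m' → l++,r--
[4,13] 'p'=='p' → l++,r--
[5,12] 'p'=='p' → l++,r--
[6,11] 'q'=='q' → l++,r--
[7,10] 'r'=='r' → l++,r--
[8,9] 'q'=='q' → l++,r--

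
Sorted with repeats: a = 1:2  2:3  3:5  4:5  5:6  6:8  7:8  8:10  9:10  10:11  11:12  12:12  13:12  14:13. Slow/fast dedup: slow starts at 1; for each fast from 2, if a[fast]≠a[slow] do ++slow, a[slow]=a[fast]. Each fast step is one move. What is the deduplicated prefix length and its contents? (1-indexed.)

length 9; prefix = [2, 3, 5, 6, 8, 10, 11, 12, 13]

slow=1 fast=2: a[fast]=3≠a[slow]=2 write a[2]=3, slow++,fast++
slow=2 fast=3: a[fast]=5≠a[slow]=3 write a[3]=5, slow++,fast++
slow=3 fast=4: a[fast]=5=a[slow] dup, fast++
slow=3 fast=5: a[fast]=6≠a[slow]=5 write a[4]=6, slow++,fast++
slow=4 fast=6: a[fast]=8≠a[slow]=6 write a[5]=8, slow++,fast++
slow=5 fast=7: a[fast]=8=a[slow] dup, fast++
slow=5 fast=8: a[fast]=10≠a[slow]=8 write a[6]=10, slow++,fast++
slow=6 fast=9: a[fast]=10=a[slow] dup, fast++
slow=6 fast=10: a[fast]=11≠a[slow]=10 write a[7]=11, slow++,fast++
slow=7 fast=11: a[fast]=12≠a[slow]=11 write a[8]=12, slow++,fast++
slow=8 fast=12: a[fast]=12=a[slow] dup, fast++
slow=8 fast=13: a[fast]=12=a[slow] dup, fast++
slow=8 fast=14: a[fast]=13≠a[slow]=12 write a[9]=13, slow++,fast++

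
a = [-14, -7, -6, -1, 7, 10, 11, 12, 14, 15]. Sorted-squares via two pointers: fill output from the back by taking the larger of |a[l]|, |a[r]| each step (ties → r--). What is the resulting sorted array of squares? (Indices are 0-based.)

l=0 r=9: |-14|<=|15| out[9]=225, r--
l=0 r=8: |-14|<=|14| out[8]=196, r--
l=0 r=7: |-14|>|12| out[7]=196, l++
l=1 r=7: |-7|<=|12| out[6]=144, r--
l=1 r=6: |-7|<=|11| out[5]=121, r--
l=1 r=5: |-7|<=|10| out[4]=100, r--
l=1 r=4: |-7|<=|7| out[3]=49, r--
l=1 r=3: |-7|>|-1| out[2]=49, l++
l=2 r=3: |-6|>|-1| out[1]=36, l++
l=3 r=3: |-1|<=|-1| out[0]=1, r--

[1, 36, 49, 49, 100, 121, 144, 196, 196, 225]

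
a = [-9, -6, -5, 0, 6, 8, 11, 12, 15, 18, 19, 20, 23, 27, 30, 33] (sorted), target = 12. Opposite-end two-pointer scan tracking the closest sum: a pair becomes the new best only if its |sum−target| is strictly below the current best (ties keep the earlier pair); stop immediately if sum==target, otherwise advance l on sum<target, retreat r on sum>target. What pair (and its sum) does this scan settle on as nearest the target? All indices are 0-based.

l=0 r=15: -9+33=24 d=12 *, r--
l=0 r=14: -9+30=21 d=9 *, r--
l=0 r=13: -9+27=18 d=6 *, r--
l=0 r=12: -9+23=14 d=2 *, r--
l=0 r=11: -9+20=11 d=1 *, l++
l=1 r=11: -6+20=14 d=2, r--
l=1 r=10: -6+19=13 d=1, r--
l=1 r=9: -6+18=12 d=0 *, stop

pair (-6, 18) with sum 12 (|Δ|=0)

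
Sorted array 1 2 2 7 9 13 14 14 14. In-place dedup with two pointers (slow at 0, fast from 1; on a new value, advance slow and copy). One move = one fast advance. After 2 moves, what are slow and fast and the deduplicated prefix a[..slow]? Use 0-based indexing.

slow=1, fast=3, prefix=[1, 2]

slow=0 fast=1: a[fast]=2≠a[slow]=1 write a[1]=2, slow++,fast++
slow=1 fast=2: a[fast]=2=a[slow] dup, fast++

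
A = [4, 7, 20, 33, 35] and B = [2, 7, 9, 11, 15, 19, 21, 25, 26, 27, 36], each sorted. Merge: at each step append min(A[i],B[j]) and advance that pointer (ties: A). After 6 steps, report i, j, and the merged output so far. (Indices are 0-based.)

[i=0,j=0] A[i]=4>B[j]=2 take 2 → j++
[i=0,j=1] A[i]=4<=B[j]=7 take 4 → i++
[i=1,j=1] A[i]=7<=B[j]=7 take 7 → i++
[i=2,j=1] A[i]=20>B[j]=7 take 7 → j++
[i=2,j=2] A[i]=20>B[j]=9 take 9 → j++
[i=2,j=3] A[i]=20>B[j]=11 take 11 → j++

i=2, j=4, merged so far=[2, 4, 7, 7, 9, 11]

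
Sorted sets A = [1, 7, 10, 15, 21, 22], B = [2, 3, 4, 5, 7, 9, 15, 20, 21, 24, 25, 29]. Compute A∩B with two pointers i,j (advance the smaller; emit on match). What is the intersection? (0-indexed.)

i=0 j=0: 1<2, i++
i=1 j=0: 7>2, j++
i=1 j=1: 7>3, j++
i=1 j=2: 7>4, j++
i=1 j=3: 7>5, j++
i=1 j=4: 7==7 emit, i++,j++
i=2 j=5: 10>9, j++
i=2 j=6: 10<15, i++
i=3 j=6: 15==15 emit, i++,j++
i=4 j=7: 21>20, j++
i=4 j=8: 21==21 emit, i++,j++
i=5 j=9: 22<24, i++

intersection = [7, 15, 21]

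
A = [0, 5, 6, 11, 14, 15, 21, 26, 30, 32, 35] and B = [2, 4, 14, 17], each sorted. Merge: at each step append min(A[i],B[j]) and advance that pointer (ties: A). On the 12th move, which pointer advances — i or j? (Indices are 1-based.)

i

i=1 j=1: A[i]=0<=B[j]=2 take 0, i++
i=2 j=1: A[i]=5>B[j]=2 take 2, j++
i=2 j=2: A[i]=5>B[j]=4 take 4, j++
i=2 j=3: A[i]=5<=B[j]=14 take 5, i++
i=3 j=3: A[i]=6<=B[j]=14 take 6, i++
i=4 j=3: A[i]=11<=B[j]=14 take 11, i++
i=5 j=3: A[i]=14<=B[j]=14 take 14, i++
i=6 j=3: A[i]=15>B[j]=14 take 14, j++
i=6 j=4: A[i]=15<=B[j]=17 take 15, i++
i=7 j=4: A[i]=21>B[j]=17 take 17, j++
i=7 j=5: B done, take A[i]=21, i++
i=8 j=5: B done, take A[i]=26, i++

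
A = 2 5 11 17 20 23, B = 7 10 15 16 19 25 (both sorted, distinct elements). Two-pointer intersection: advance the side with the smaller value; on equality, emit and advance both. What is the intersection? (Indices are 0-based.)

i=0 j=0: 2<7, i++
i=1 j=0: 5<7, i++
i=2 j=0: 11>7, j++
i=2 j=1: 11>10, j++
i=2 j=2: 11<15, i++
i=3 j=2: 17>15, j++
i=3 j=3: 17>16, j++
i=3 j=4: 17<19, i++
i=4 j=4: 20>19, j++
i=4 j=5: 20<25, i++
i=5 j=5: 23<25, i++

intersection = []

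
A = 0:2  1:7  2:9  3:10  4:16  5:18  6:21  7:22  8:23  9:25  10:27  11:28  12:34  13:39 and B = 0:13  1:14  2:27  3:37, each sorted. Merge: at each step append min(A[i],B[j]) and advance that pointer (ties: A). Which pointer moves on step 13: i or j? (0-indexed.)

i

i=0 j=0: A[i]=2<=B[j]=13 take 2, i++
i=1 j=0: A[i]=7<=B[j]=13 take 7, i++
i=2 j=0: A[i]=9<=B[j]=13 take 9, i++
i=3 j=0: A[i]=10<=B[j]=13 take 10, i++
i=4 j=0: A[i]=16>B[j]=13 take 13, j++
i=4 j=1: A[i]=16>B[j]=14 take 14, j++
i=4 j=2: A[i]=16<=B[j]=27 take 16, i++
i=5 j=2: A[i]=18<=B[j]=27 take 18, i++
i=6 j=2: A[i]=21<=B[j]=27 take 21, i++
i=7 j=2: A[i]=22<=B[j]=27 take 22, i++
i=8 j=2: A[i]=23<=B[j]=27 take 23, i++
i=9 j=2: A[i]=25<=B[j]=27 take 25, i++
i=10 j=2: A[i]=27<=B[j]=27 take 27, i++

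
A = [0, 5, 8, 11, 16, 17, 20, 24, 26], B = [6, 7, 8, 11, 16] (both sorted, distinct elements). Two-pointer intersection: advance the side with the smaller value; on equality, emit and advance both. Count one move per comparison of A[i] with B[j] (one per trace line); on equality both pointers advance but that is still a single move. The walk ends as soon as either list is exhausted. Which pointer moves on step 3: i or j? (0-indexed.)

[i=0,j=0] 0<6 → i++
[i=1,j=0] 5<6 → i++
[i=2,j=0] 8>6 → j++

j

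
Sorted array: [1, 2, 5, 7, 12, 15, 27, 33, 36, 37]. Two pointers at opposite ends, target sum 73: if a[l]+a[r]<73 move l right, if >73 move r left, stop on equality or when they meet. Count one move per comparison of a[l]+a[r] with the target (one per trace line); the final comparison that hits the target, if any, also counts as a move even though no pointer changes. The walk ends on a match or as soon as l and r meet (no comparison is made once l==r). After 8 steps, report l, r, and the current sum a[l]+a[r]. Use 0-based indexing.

[0,9] 1+37=38 <73 → l++
[1,9] 2+37=39 <73 → l++
[2,9] 5+37=42 <73 → l++
[3,9] 7+37=44 <73 → l++
[4,9] 12+37=49 <73 → l++
[5,9] 15+37=52 <73 → l++
[6,9] 27+37=64 <73 → l++
[7,9] 33+37=70 <73 → l++

l=8, r=9, sum=73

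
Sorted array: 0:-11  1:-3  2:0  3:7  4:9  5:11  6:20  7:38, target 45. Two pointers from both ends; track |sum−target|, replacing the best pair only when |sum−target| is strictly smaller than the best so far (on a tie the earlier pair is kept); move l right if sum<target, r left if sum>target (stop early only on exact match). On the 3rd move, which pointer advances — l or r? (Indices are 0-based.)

l=0 r=7: -11+38=27 d=18 *, l++
l=1 r=7: -3+38=35 d=10 *, l++
l=2 r=7: 0+38=38 d=7 *, l++

l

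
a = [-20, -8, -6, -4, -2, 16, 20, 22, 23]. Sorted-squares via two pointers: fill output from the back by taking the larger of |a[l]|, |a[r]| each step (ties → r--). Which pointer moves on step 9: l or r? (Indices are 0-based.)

r

[0,8] |-20|<=|23| out[8]=529 → r--
[0,7] |-20|<=|22| out[7]=484 → r--
[0,6] |-20|<=|20| out[6]=400 → r--
[0,5] |-20|>|16| out[5]=400 → l++
[1,5] |-8|<=|16| out[4]=256 → r--
[1,4] |-8|>|-2| out[3]=64 → l++
[2,4] |-6|>|-2| out[2]=36 → l++
[3,4] |-4|>|-2| out[1]=16 → l++
[4,4] |-2|<=|-2| out[0]=4 → r--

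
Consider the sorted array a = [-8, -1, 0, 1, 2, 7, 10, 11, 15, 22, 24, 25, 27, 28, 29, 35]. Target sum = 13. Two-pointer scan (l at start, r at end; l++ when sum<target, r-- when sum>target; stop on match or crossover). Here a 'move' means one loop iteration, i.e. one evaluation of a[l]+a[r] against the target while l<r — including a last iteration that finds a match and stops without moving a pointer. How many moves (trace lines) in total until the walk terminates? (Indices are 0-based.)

l=0 r=15: -8+35=27 >13, r--
l=0 r=14: -8+29=21 >13, r--
l=0 r=13: -8+28=20 >13, r--
l=0 r=12: -8+27=19 >13, r--
l=0 r=11: -8+25=17 >13, r--
l=0 r=10: -8+24=16 >13, r--
l=0 r=9: -8+22=14 >13, r--
l=0 r=8: -8+15=7 <13, l++
l=1 r=8: -1+15=14 >13, r--
l=1 r=7: -1+11=10 <13, l++
l=2 r=7: 0+11=11 <13, l++
l=3 r=7: 1+11=12 <13, l++
l=4 r=7: 2+11=13, found

13 moves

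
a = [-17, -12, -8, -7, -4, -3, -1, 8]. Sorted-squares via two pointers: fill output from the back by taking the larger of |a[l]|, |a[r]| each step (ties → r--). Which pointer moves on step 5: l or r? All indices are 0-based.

l

[0,7] |-17|>|8| out[7]=289 → l++
[1,7] |-12|>|8| out[6]=144 → l++
[2,7] |-8|<=|8| out[5]=64 → r--
[2,6] |-8|>|-1| out[4]=64 → l++
[3,6] |-7|>|-1| out[3]=49 → l++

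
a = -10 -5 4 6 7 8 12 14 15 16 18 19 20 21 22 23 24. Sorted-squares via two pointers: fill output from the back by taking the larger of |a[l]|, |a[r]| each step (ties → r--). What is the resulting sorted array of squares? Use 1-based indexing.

[16, 25, 36, 49, 64, 100, 144, 196, 225, 256, 324, 361, 400, 441, 484, 529, 576]

l=1 r=17: |-10|<=|24| out[17]=576, r--
l=1 r=16: |-10|<=|23| out[16]=529, r--
l=1 r=15: |-10|<=|22| out[15]=484, r--
l=1 r=14: |-10|<=|21| out[14]=441, r--
l=1 r=13: |-10|<=|20| out[13]=400, r--
l=1 r=12: |-10|<=|19| out[12]=361, r--
l=1 r=11: |-10|<=|18| out[11]=324, r--
l=1 r=10: |-10|<=|16| out[10]=256, r--
l=1 r=9: |-10|<=|15| out[9]=225, r--
l=1 r=8: |-10|<=|14| out[8]=196, r--
l=1 r=7: |-10|<=|12| out[7]=144, r--
l=1 r=6: |-10|>|8| out[6]=100, l++
l=2 r=6: |-5|<=|8| out[5]=64, r--
l=2 r=5: |-5|<=|7| out[4]=49, r--
l=2 r=4: |-5|<=|6| out[3]=36, r--
l=2 r=3: |-5|>|4| out[2]=25, l++
l=3 r=3: |4|<=|4| out[1]=16, r--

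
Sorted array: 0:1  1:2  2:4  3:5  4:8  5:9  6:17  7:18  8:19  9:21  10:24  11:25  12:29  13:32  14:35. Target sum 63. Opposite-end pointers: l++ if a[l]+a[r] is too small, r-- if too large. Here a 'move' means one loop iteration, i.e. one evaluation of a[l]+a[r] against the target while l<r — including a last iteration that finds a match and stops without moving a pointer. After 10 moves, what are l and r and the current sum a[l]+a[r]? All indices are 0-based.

l=0 r=14: 1+35=36 <63, l++
l=1 r=14: 2+35=37 <63, l++
l=2 r=14: 4+35=39 <63, l++
l=3 r=14: 5+35=40 <63, l++
l=4 r=14: 8+35=43 <63, l++
l=5 r=14: 9+35=44 <63, l++
l=6 r=14: 17+35=52 <63, l++
l=7 r=14: 18+35=53 <63, l++
l=8 r=14: 19+35=54 <63, l++
l=9 r=14: 21+35=56 <63, l++

l=10, r=14, sum=59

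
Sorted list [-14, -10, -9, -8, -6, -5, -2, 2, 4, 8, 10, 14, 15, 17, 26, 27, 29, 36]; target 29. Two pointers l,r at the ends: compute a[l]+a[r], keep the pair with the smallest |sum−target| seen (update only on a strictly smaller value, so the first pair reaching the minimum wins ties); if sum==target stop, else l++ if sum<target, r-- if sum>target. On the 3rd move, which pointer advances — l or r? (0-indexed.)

l

[0,17] -14+36=22 d=7 * → l++
[1,17] -10+36=26 d=3 * → l++
[2,17] -9+36=27 d=2 * → l++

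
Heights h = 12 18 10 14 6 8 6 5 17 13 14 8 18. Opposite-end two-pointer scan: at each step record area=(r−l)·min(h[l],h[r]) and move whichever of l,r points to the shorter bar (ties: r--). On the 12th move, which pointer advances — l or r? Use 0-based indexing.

r

[0,12] min(12,18)*12=144 best=144 * → l++
[1,12] min(18,18)*11=198 best=198 * → r--
[1,11] min(18,8)*10=80 best=198 → r--
[1,10] min(18,14)*9=126 best=198 → r--
[1,9] min(18,13)*8=104 best=198 → r--
[1,8] min(18,17)*7=119 best=198 → r--
[1,7] min(18,5)*6=30 best=198 → r--
[1,6] min(18,6)*5=30 best=198 → r--
[1,5] min(18,8)*4=32 best=198 → r--
[1,4] min(18,6)*3=18 best=198 → r--
[1,3] min(18,14)*2=28 best=198 → r--
[1,2] min(18,10)*1=10 best=198 → r--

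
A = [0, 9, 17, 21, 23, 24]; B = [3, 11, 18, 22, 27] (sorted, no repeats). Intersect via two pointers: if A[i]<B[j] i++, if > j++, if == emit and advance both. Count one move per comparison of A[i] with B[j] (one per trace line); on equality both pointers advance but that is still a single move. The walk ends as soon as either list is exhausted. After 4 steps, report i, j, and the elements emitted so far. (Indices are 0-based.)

i=0 j=0: 0<3, i++
i=1 j=0: 9>3, j++
i=1 j=1: 9<11, i++
i=2 j=1: 17>11, j++

i=2, j=2, emitted=[]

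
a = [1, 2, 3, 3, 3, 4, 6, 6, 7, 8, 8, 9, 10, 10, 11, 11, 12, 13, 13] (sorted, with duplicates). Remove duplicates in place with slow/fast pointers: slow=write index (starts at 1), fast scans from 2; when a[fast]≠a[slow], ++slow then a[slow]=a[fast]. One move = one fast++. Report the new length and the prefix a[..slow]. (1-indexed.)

slow=1 fast=2: a[fast]=2≠a[slow]=1 write a[2]=2, slow++,fast++
slow=2 fast=3: a[fast]=3≠a[slow]=2 write a[3]=3, slow++,fast++
slow=3 fast=4: a[fast]=3=a[slow] dup, fast++
slow=3 fast=5: a[fast]=3=a[slow] dup, fast++
slow=3 fast=6: a[fast]=4≠a[slow]=3 write a[4]=4, slow++,fast++
slow=4 fast=7: a[fast]=6≠a[slow]=4 write a[5]=6, slow++,fast++
slow=5 fast=8: a[fast]=6=a[slow] dup, fast++
slow=5 fast=9: a[fast]=7≠a[slow]=6 write a[6]=7, slow++,fast++
slow=6 fast=10: a[fast]=8≠a[slow]=7 write a[7]=8, slow++,fast++
slow=7 fast=11: a[fast]=8=a[slow] dup, fast++
slow=7 fast=12: a[fast]=9≠a[slow]=8 write a[8]=9, slow++,fast++
slow=8 fast=13: a[fast]=10≠a[slow]=9 write a[9]=10, slow++,fast++
slow=9 fast=14: a[fast]=10=a[slow] dup, fast++
slow=9 fast=15: a[fast]=11≠a[slow]=10 write a[10]=11, slow++,fast++
slow=10 fast=16: a[fast]=11=a[slow] dup, fast++
slow=10 fast=17: a[fast]=12≠a[slow]=11 write a[11]=12, slow++,fast++
slow=11 fast=18: a[fast]=13≠a[slow]=12 write a[12]=13, slow++,fast++
slow=12 fast=19: a[fast]=13=a[slow] dup, fast++

length 12; prefix = [1, 2, 3, 4, 6, 7, 8, 9, 10, 11, 12, 13]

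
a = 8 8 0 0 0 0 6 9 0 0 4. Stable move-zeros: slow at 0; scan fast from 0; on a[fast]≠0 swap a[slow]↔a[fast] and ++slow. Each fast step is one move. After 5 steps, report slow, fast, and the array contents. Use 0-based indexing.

slow=2, fast=5, a=[8, 8, 0, 0, 0, 0, 6, 9, 0, 0, 4]

slow=0 fast=0: a[fast]=8≠0 swap→a[0]=8, slow++,fast++
slow=1 fast=1: a[fast]=8≠0 swap→a[1]=8, slow++,fast++
slow=2 fast=2: a[fast]=0, fast++
slow=2 fast=3: a[fast]=0, fast++
slow=2 fast=4: a[fast]=0, fast++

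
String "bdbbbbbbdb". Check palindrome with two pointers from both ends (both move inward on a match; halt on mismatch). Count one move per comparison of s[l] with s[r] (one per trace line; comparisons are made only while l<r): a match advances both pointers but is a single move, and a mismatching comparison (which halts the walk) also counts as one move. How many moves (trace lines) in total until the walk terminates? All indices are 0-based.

5 moves

l=0 r=9: 'b'=='b', l++,r--
l=1 r=8: 'd'=='d', l++,r--
l=2 r=7: 'b'=='b', l++,r--
l=3 r=6: 'b'=='b', l++,r--
l=4 r=5: 'b'=='b', l++,r--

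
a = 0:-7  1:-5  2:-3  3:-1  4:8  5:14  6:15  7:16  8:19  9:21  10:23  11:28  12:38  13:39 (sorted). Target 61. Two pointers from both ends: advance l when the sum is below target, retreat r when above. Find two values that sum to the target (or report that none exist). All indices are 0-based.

l=0 r=13: -7+39=32 <61, l++
l=1 r=13: -5+39=34 <61, l++
l=2 r=13: -3+39=36 <61, l++
l=3 r=13: -1+39=38 <61, l++
l=4 r=13: 8+39=47 <61, l++
l=5 r=13: 14+39=53 <61, l++
l=6 r=13: 15+39=54 <61, l++
l=7 r=13: 16+39=55 <61, l++
l=8 r=13: 19+39=58 <61, l++
l=9 r=13: 21+39=60 <61, l++
l=10 r=13: 23+39=62 >61, r--
l=10 r=12: 23+38=61, found

(23, 38)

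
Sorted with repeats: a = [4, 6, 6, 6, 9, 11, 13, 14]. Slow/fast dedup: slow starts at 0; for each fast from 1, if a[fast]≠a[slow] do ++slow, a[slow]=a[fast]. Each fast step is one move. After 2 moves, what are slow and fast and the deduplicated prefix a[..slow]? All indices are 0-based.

slow=1, fast=3, prefix=[4, 6]

slow=0 fast=1: a[fast]=6≠a[slow]=4 write a[1]=6, slow++,fast++
slow=1 fast=2: a[fast]=6=a[slow] dup, fast++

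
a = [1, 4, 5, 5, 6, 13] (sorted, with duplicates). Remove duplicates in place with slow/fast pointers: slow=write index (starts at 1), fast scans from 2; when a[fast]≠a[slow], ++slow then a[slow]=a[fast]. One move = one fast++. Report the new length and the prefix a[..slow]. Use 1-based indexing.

length 5; prefix = [1, 4, 5, 6, 13]

(s=1,f=2) a[fast]=4≠a[slow]=1 write a[2]=4 → slow++,fast++
(s=2,f=3) a[fast]=5≠a[slow]=4 write a[3]=5 → slow++,fast++
(s=3,f=4) a[fast]=5=a[slow] dup → fast++
(s=3,f=5) a[fast]=6≠a[slow]=5 write a[4]=6 → slow++,fast++
(s=4,f=6) a[fast]=13≠a[slow]=6 write a[5]=13 → slow++,fast++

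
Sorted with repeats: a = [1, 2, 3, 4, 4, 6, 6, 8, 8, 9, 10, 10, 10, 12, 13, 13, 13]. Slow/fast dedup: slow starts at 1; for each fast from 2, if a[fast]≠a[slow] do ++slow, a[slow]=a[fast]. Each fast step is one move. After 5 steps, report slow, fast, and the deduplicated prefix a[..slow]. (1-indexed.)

slow=5, fast=7, prefix=[1, 2, 3, 4, 6]

slow=1 fast=2: a[fast]=2≠a[slow]=1 write a[2]=2, slow++,fast++
slow=2 fast=3: a[fast]=3≠a[slow]=2 write a[3]=3, slow++,fast++
slow=3 fast=4: a[fast]=4≠a[slow]=3 write a[4]=4, slow++,fast++
slow=4 fast=5: a[fast]=4=a[slow] dup, fast++
slow=4 fast=6: a[fast]=6≠a[slow]=4 write a[5]=6, slow++,fast++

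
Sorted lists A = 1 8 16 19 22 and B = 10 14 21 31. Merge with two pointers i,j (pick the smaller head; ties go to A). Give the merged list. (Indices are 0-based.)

[1, 8, 10, 14, 16, 19, 21, 22, 31]

[i=0,j=0] A[i]=1<=B[j]=10 take 1 → i++
[i=1,j=0] A[i]=8<=B[j]=10 take 8 → i++
[i=2,j=0] A[i]=16>B[j]=10 take 10 → j++
[i=2,j=1] A[i]=16>B[j]=14 take 14 → j++
[i=2,j=2] A[i]=16<=B[j]=21 take 16 → i++
[i=3,j=2] A[i]=19<=B[j]=21 take 19 → i++
[i=4,j=2] A[i]=22>B[j]=21 take 21 → j++
[i=4,j=3] A[i]=22<=B[j]=31 take 22 → i++
[i=5,j=3] A done, take B[j]=31 → j++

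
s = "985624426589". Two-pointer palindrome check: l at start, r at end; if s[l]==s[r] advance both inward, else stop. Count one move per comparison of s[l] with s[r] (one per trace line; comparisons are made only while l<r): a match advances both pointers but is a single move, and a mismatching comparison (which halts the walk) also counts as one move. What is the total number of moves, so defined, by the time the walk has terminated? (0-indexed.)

6 moves

l=0 r=11: '9'=='9', l++,r--
l=1 r=10: '8'=='8', l++,r--
l=2 r=9: '5'=='5', l++,r--
l=3 r=8: '6'=='6', l++,r--
l=4 r=7: '2'=='2', l++,r--
l=5 r=6: '4'=='4', l++,r--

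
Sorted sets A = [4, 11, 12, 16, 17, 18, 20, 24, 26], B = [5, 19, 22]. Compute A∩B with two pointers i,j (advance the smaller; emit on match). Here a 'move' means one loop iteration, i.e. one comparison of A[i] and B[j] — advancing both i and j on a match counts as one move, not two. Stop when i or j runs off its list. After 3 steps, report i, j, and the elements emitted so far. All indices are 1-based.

[i=1,j=1] 4<5 → i++
[i=2,j=1] 11>5 → j++
[i=2,j=2] 11<19 → i++

i=3, j=2, emitted=[]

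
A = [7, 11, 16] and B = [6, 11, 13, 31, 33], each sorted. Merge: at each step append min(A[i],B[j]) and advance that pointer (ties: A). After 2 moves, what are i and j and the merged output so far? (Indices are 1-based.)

i=2, j=2, merged so far=[6, 7]

i=1 j=1: A[i]=7>B[j]=6 take 6, j++
i=1 j=2: A[i]=7<=B[j]=11 take 7, i++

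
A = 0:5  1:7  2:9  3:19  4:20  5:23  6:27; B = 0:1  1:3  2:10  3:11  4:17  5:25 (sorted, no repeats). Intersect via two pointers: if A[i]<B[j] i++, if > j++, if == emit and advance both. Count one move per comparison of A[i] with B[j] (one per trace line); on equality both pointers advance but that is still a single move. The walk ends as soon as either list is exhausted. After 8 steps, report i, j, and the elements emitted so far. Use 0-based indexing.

i=3, j=5, emitted=[]

i=0 j=0: 5>1, j++
i=0 j=1: 5>3, j++
i=0 j=2: 5<10, i++
i=1 j=2: 7<10, i++
i=2 j=2: 9<10, i++
i=3 j=2: 19>10, j++
i=3 j=3: 19>11, j++
i=3 j=4: 19>17, j++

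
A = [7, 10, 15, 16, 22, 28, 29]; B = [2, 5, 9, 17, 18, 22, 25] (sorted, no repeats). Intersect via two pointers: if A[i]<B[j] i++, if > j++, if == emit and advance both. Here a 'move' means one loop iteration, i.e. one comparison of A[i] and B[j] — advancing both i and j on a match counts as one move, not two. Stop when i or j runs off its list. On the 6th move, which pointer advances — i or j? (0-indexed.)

i

[i=0,j=0] 7>2 → j++
[i=0,j=1] 7>5 → j++
[i=0,j=2] 7<9 → i++
[i=1,j=2] 10>9 → j++
[i=1,j=3] 10<17 → i++
[i=2,j=3] 15<17 → i++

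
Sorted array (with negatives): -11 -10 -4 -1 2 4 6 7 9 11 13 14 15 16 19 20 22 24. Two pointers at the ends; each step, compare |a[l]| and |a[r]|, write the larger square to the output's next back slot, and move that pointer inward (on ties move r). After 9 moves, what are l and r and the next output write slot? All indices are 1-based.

l=1, r=9, next write slot=9

[1,18] |-11|<=|24| out[18]=576 → r--
[1,17] |-11|<=|22| out[17]=484 → r--
[1,16] |-11|<=|20| out[16]=400 → r--
[1,15] |-11|<=|19| out[15]=361 → r--
[1,14] |-11|<=|16| out[14]=256 → r--
[1,13] |-11|<=|15| out[13]=225 → r--
[1,12] |-11|<=|14| out[12]=196 → r--
[1,11] |-11|<=|13| out[11]=169 → r--
[1,10] |-11|<=|11| out[10]=121 → r--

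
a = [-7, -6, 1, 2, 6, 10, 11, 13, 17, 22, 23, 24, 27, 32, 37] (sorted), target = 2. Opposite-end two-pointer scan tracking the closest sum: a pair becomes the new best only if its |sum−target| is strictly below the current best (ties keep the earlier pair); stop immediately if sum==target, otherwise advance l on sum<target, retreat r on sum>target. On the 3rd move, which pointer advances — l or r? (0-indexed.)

[0,14] -7+37=30 d=28 * → r--
[0,13] -7+32=25 d=23 * → r--
[0,12] -7+27=20 d=18 * → r--

r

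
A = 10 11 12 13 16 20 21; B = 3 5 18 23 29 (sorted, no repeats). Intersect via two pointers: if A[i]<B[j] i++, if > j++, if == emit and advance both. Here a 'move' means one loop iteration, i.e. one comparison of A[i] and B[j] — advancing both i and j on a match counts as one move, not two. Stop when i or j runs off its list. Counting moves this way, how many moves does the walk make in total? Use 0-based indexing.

[i=0,j=0] 10>3 → j++
[i=0,j=1] 10>5 → j++
[i=0,j=2] 10<18 → i++
[i=1,j=2] 11<18 → i++
[i=2,j=2] 12<18 → i++
[i=3,j=2] 13<18 → i++
[i=4,j=2] 16<18 → i++
[i=5,j=2] 20>18 → j++
[i=5,j=3] 20<23 → i++
[i=6,j=3] 21<23 → i++

10 moves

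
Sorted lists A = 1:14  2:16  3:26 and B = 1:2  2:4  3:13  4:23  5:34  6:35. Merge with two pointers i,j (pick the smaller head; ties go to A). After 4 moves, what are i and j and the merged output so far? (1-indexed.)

i=2, j=4, merged so far=[2, 4, 13, 14]

i=1 j=1: A[i]=14>B[j]=2 take 2, j++
i=1 j=2: A[i]=14>B[j]=4 take 4, j++
i=1 j=3: A[i]=14>B[j]=13 take 13, j++
i=1 j=4: A[i]=14<=B[j]=23 take 14, i++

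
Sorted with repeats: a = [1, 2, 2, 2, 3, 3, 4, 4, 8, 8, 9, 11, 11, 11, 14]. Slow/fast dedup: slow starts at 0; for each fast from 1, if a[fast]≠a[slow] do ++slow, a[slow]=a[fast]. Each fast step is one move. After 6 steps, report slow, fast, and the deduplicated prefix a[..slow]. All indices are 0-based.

slow=3, fast=7, prefix=[1, 2, 3, 4]

slow=0 fast=1: a[fast]=2≠a[slow]=1 write a[1]=2, slow++,fast++
slow=1 fast=2: a[fast]=2=a[slow] dup, fast++
slow=1 fast=3: a[fast]=2=a[slow] dup, fast++
slow=1 fast=4: a[fast]=3≠a[slow]=2 write a[2]=3, slow++,fast++
slow=2 fast=5: a[fast]=3=a[slow] dup, fast++
slow=2 fast=6: a[fast]=4≠a[slow]=3 write a[3]=4, slow++,fast++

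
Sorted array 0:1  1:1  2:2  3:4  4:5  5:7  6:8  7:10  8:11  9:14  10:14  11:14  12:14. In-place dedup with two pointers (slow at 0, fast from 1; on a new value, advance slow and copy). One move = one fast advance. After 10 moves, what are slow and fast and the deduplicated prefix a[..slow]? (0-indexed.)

(s=0,f=1) a[fast]=1=a[slow] dup → fast++
(s=0,f=2) a[fast]=2≠a[slow]=1 write a[1]=2 → slow++,fast++
(s=1,f=3) a[fast]=4≠a[slow]=2 write a[2]=4 → slow++,fast++
(s=2,f=4) a[fast]=5≠a[slow]=4 write a[3]=5 → slow++,fast++
(s=3,f=5) a[fast]=7≠a[slow]=5 write a[4]=7 → slow++,fast++
(s=4,f=6) a[fast]=8≠a[slow]=7 write a[5]=8 → slow++,fast++
(s=5,f=7) a[fast]=10≠a[slow]=8 write a[6]=10 → slow++,fast++
(s=6,f=8) a[fast]=11≠a[slow]=10 write a[7]=11 → slow++,fast++
(s=7,f=9) a[fast]=14≠a[slow]=11 write a[8]=14 → slow++,fast++
(s=8,f=10) a[fast]=14=a[slow] dup → fast++

slow=8, fast=11, prefix=[1, 2, 4, 5, 7, 8, 10, 11, 14]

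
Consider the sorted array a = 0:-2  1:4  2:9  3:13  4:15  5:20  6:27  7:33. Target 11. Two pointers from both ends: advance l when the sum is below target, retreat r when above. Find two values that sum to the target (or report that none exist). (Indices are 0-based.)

[0,7] -2+33=31 >11 → r--
[0,6] -2+27=25 >11 → r--
[0,5] -2+20=18 >11 → r--
[0,4] -2+15=13 >11 → r--
[0,3] -2+13=11 → found

(-2, 13)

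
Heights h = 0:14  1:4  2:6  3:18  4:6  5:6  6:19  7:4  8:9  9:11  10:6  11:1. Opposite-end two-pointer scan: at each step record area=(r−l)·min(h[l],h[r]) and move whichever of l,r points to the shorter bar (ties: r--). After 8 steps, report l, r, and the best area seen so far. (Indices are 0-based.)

l=3, r=6, best area=99

l=0 r=11: min(14,1)*11=11 best=11 *, r--
l=0 r=10: min(14,6)*10=60 best=60 *, r--
l=0 r=9: min(14,11)*9=99 best=99 *, r--
l=0 r=8: min(14,9)*8=72 best=99, r--
l=0 r=7: min(14,4)*7=28 best=99, r--
l=0 r=6: min(14,19)*6=84 best=99, l++
l=1 r=6: min(4,19)*5=20 best=99, l++
l=2 r=6: min(6,19)*4=24 best=99, l++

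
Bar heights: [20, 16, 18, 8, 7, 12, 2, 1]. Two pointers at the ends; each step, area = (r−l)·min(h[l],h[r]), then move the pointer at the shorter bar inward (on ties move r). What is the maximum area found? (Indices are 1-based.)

max area = 60

[1,8] min(20,1)*7=7 best=7 * → r--
[1,7] min(20,2)*6=12 best=12 * → r--
[1,6] min(20,12)*5=60 best=60 * → r--
[1,5] min(20,7)*4=28 best=60 → r--
[1,4] min(20,8)*3=24 best=60 → r--
[1,3] min(20,18)*2=36 best=60 → r--
[1,2] min(20,16)*1=16 best=60 → r--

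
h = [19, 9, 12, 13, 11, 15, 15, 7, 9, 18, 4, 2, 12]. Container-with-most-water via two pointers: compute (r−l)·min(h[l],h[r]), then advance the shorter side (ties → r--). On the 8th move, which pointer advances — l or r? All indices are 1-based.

l=1 r=13: min(19,12)*12=144 best=144 *, r--
l=1 r=12: min(19,2)*11=22 best=144, r--
l=1 r=11: min(19,4)*10=40 best=144, r--
l=1 r=10: min(19,18)*9=162 best=162 *, r--
l=1 r=9: min(19,9)*8=72 best=162, r--
l=1 r=8: min(19,7)*7=49 best=162, r--
l=1 r=7: min(19,15)*6=90 best=162, r--
l=1 r=6: min(19,15)*5=75 best=162, r--

r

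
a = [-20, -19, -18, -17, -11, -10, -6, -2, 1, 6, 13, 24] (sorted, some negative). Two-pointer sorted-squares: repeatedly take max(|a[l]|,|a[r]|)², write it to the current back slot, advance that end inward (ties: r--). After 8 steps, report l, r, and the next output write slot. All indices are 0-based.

[0,11] |-20|<=|24| out[11]=576 → r--
[0,10] |-20|>|13| out[10]=400 → l++
[1,10] |-19|>|13| out[9]=361 → l++
[2,10] |-18|>|13| out[8]=324 → l++
[3,10] |-17|>|13| out[7]=289 → l++
[4,10] |-11|<=|13| out[6]=169 → r--
[4,9] |-11|>|6| out[5]=121 → l++
[5,9] |-10|>|6| out[4]=100 → l++

l=6, r=9, next write slot=3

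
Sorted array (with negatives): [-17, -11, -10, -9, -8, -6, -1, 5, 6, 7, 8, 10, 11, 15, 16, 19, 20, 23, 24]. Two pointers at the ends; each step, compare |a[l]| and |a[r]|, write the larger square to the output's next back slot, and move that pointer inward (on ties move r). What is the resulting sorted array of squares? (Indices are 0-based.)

l=0 r=18: |-17|<=|24| out[18]=576, r--
l=0 r=17: |-17|<=|23| out[17]=529, r--
l=0 r=16: |-17|<=|20| out[16]=400, r--
l=0 r=15: |-17|<=|19| out[15]=361, r--
l=0 r=14: |-17|>|16| out[14]=289, l++
l=1 r=14: |-11|<=|16| out[13]=256, r--
l=1 r=13: |-11|<=|15| out[12]=225, r--
l=1 r=12: |-11|<=|11| out[11]=121, r--
l=1 r=11: |-11|>|10| out[10]=121, l++
l=2 r=11: |-10|<=|10| out[9]=100, r--
l=2 r=10: |-10|>|8| out[8]=100, l++
l=3 r=10: |-9|>|8| out[7]=81, l++
l=4 r=10: |-8|<=|8| out[6]=64, r--
l=4 r=9: |-8|>|7| out[5]=64, l++
l=5 r=9: |-6|<=|7| out[4]=49, r--
l=5 r=8: |-6|<=|6| out[3]=36, r--
l=5 r=7: |-6|>|5| out[2]=36, l++
l=6 r=7: |-1|<=|5| out[1]=25, r--
l=6 r=6: |-1|<=|-1| out[0]=1, r--

[1, 25, 36, 36, 49, 64, 64, 81, 100, 100, 121, 121, 225, 256, 289, 361, 400, 529, 576]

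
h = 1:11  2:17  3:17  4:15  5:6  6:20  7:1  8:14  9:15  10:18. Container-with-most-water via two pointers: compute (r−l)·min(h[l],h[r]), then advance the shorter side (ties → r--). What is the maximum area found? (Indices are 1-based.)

max area = 136

[1,10] min(11,18)*9=99 best=99 * → l++
[2,10] min(17,18)*8=136 best=136 * → l++
[3,10] min(17,18)*7=119 best=136 → l++
[4,10] min(15,18)*6=90 best=136 → l++
[5,10] min(6,18)*5=30 best=136 → l++
[6,10] min(20,18)*4=72 best=136 → r--
[6,9] min(20,15)*3=45 best=136 → r--
[6,8] min(20,14)*2=28 best=136 → r--
[6,7] min(20,1)*1=1 best=136 → r--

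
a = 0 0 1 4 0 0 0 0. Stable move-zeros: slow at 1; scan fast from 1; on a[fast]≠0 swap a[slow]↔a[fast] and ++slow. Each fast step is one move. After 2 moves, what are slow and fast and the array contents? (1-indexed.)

(s=1,f=1) a[fast]=0 → fast++
(s=1,f=2) a[fast]=0 → fast++

slow=1, fast=3, a=[0, 0, 1, 4, 0, 0, 0, 0]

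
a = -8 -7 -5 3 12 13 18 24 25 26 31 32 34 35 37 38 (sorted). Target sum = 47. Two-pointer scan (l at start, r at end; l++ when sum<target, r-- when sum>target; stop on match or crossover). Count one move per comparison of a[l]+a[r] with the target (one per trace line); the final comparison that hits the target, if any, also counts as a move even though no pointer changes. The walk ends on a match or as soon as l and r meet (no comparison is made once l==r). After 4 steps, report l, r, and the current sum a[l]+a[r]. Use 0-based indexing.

l=4, r=15, sum=50

l=0 r=15: -8+38=30 <47, l++
l=1 r=15: -7+38=31 <47, l++
l=2 r=15: -5+38=33 <47, l++
l=3 r=15: 3+38=41 <47, l++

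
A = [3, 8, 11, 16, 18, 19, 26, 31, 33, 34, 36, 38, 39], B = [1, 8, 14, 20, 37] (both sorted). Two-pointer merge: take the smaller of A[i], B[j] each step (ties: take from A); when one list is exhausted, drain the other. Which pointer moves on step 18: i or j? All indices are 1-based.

i

i=1 j=1: A[i]=3>B[j]=1 take 1, j++
i=1 j=2: A[i]=3<=B[j]=8 take 3, i++
i=2 j=2: A[i]=8<=B[j]=8 take 8, i++
i=3 j=2: A[i]=11>B[j]=8 take 8, j++
i=3 j=3: A[i]=11<=B[j]=14 take 11, i++
i=4 j=3: A[i]=16>B[j]=14 take 14, j++
i=4 j=4: A[i]=16<=B[j]=20 take 16, i++
i=5 j=4: A[i]=18<=B[j]=20 take 18, i++
i=6 j=4: A[i]=19<=B[j]=20 take 19, i++
i=7 j=4: A[i]=26>B[j]=20 take 20, j++
i=7 j=5: A[i]=26<=B[j]=37 take 26, i++
i=8 j=5: A[i]=31<=B[j]=37 take 31, i++
i=9 j=5: A[i]=33<=B[j]=37 take 33, i++
i=10 j=5: A[i]=34<=B[j]=37 take 34, i++
i=11 j=5: A[i]=36<=B[j]=37 take 36, i++
i=12 j=5: A[i]=38>B[j]=37 take 37, j++
i=12 j=6: B done, take A[i]=38, i++
i=13 j=6: B done, take A[i]=39, i++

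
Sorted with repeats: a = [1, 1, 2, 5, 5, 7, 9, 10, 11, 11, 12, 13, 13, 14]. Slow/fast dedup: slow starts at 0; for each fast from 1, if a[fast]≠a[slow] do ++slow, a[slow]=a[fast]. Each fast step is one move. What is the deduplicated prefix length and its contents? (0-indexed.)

(s=0,f=1) a[fast]=1=a[slow] dup → fast++
(s=0,f=2) a[fast]=2≠a[slow]=1 write a[1]=2 → slow++,fast++
(s=1,f=3) a[fast]=5≠a[slow]=2 write a[2]=5 → slow++,fast++
(s=2,f=4) a[fast]=5=a[slow] dup → fast++
(s=2,f=5) a[fast]=7≠a[slow]=5 write a[3]=7 → slow++,fast++
(s=3,f=6) a[fast]=9≠a[slow]=7 write a[4]=9 → slow++,fast++
(s=4,f=7) a[fast]=10≠a[slow]=9 write a[5]=10 → slow++,fast++
(s=5,f=8) a[fast]=11≠a[slow]=10 write a[6]=11 → slow++,fast++
(s=6,f=9) a[fast]=11=a[slow] dup → fast++
(s=6,f=10) a[fast]=12≠a[slow]=11 write a[7]=12 → slow++,fast++
(s=7,f=11) a[fast]=13≠a[slow]=12 write a[8]=13 → slow++,fast++
(s=8,f=12) a[fast]=13=a[slow] dup → fast++
(s=8,f=13) a[fast]=14≠a[slow]=13 write a[9]=14 → slow++,fast++

length 10; prefix = [1, 2, 5, 7, 9, 10, 11, 12, 13, 14]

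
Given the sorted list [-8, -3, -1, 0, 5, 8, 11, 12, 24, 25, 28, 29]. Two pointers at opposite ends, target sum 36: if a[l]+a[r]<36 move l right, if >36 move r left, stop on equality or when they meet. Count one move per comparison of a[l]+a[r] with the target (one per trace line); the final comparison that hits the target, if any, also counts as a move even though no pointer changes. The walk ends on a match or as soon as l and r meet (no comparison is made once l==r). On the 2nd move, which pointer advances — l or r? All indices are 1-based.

l

[1,12] -8+29=21 <36 → l++
[2,12] -3+29=26 <36 → l++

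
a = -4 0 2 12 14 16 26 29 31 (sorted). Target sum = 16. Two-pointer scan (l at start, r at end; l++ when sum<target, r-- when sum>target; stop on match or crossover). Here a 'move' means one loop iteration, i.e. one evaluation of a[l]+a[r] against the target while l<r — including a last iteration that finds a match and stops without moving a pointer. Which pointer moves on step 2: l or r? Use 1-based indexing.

r

l=1 r=9: -4+31=27 >16, r--
l=1 r=8: -4+29=25 >16, r--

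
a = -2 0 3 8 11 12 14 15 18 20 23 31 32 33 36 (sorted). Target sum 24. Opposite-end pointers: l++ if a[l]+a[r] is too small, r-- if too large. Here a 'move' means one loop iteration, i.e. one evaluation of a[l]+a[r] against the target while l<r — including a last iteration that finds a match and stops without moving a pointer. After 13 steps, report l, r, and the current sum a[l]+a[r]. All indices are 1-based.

l=1 r=15: -2+36=34 >24, r--
l=1 r=14: -2+33=31 >24, r--
l=1 r=13: -2+32=30 >24, r--
l=1 r=12: -2+31=29 >24, r--
l=1 r=11: -2+23=21 <24, l++
l=2 r=11: 0+23=23 <24, l++
l=3 r=11: 3+23=26 >24, r--
l=3 r=10: 3+20=23 <24, l++
l=4 r=10: 8+20=28 >24, r--
l=4 r=9: 8+18=26 >24, r--
l=4 r=8: 8+15=23 <24, l++
l=5 r=8: 11+15=26 >24, r--
l=5 r=7: 11+14=25 >24, r--

l=5, r=6, sum=23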